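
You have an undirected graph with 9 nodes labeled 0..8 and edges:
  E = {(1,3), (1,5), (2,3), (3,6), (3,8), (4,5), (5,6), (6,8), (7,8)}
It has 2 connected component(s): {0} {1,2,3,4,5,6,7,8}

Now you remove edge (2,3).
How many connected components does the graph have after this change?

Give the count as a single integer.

Answer: 3

Derivation:
Initial component count: 2
Remove (2,3): it was a bridge. Count increases: 2 -> 3.
  After removal, components: {0} {1,3,4,5,6,7,8} {2}
New component count: 3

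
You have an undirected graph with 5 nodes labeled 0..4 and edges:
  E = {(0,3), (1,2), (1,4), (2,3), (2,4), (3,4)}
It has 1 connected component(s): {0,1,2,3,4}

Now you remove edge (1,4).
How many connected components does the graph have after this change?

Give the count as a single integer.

Answer: 1

Derivation:
Initial component count: 1
Remove (1,4): not a bridge. Count unchanged: 1.
  After removal, components: {0,1,2,3,4}
New component count: 1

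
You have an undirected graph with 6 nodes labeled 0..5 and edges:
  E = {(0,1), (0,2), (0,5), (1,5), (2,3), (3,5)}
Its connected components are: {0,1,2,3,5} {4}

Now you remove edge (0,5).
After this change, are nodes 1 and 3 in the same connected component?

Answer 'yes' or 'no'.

Initial components: {0,1,2,3,5} {4}
Removing edge (0,5): not a bridge — component count unchanged at 2.
New components: {0,1,2,3,5} {4}
Are 1 and 3 in the same component? yes

Answer: yes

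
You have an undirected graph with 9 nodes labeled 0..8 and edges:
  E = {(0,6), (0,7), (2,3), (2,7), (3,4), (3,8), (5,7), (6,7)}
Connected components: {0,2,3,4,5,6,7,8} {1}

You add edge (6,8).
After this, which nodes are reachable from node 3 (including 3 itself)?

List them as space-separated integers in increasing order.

Before: nodes reachable from 3: {0,2,3,4,5,6,7,8}
Adding (6,8): both endpoints already in same component. Reachability from 3 unchanged.
After: nodes reachable from 3: {0,2,3,4,5,6,7,8}

Answer: 0 2 3 4 5 6 7 8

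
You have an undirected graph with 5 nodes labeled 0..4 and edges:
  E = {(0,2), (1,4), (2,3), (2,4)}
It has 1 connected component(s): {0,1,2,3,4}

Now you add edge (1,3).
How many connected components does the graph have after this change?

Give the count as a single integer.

Answer: 1

Derivation:
Initial component count: 1
Add (1,3): endpoints already in same component. Count unchanged: 1.
New component count: 1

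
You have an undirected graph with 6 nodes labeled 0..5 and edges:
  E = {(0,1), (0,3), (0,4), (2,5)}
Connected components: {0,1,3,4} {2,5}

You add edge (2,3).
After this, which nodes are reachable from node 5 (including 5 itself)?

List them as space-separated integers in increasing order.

Answer: 0 1 2 3 4 5

Derivation:
Before: nodes reachable from 5: {2,5}
Adding (2,3): merges 5's component with another. Reachability grows.
After: nodes reachable from 5: {0,1,2,3,4,5}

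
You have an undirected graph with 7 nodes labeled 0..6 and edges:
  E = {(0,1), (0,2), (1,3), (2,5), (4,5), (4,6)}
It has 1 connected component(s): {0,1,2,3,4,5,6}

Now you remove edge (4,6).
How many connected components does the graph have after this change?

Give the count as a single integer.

Answer: 2

Derivation:
Initial component count: 1
Remove (4,6): it was a bridge. Count increases: 1 -> 2.
  After removal, components: {0,1,2,3,4,5} {6}
New component count: 2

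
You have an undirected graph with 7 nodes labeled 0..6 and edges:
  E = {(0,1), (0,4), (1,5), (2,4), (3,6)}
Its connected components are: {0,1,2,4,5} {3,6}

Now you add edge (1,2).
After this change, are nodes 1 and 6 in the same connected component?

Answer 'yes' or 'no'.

Answer: no

Derivation:
Initial components: {0,1,2,4,5} {3,6}
Adding edge (1,2): both already in same component {0,1,2,4,5}. No change.
New components: {0,1,2,4,5} {3,6}
Are 1 and 6 in the same component? no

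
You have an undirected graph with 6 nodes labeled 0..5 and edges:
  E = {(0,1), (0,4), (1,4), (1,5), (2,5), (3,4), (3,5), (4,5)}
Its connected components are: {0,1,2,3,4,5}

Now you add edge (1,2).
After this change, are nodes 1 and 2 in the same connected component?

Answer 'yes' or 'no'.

Answer: yes

Derivation:
Initial components: {0,1,2,3,4,5}
Adding edge (1,2): both already in same component {0,1,2,3,4,5}. No change.
New components: {0,1,2,3,4,5}
Are 1 and 2 in the same component? yes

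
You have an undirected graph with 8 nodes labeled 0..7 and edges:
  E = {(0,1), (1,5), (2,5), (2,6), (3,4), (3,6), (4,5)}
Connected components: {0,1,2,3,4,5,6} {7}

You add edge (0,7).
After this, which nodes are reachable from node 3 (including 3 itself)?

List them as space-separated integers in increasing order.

Answer: 0 1 2 3 4 5 6 7

Derivation:
Before: nodes reachable from 3: {0,1,2,3,4,5,6}
Adding (0,7): merges 3's component with another. Reachability grows.
After: nodes reachable from 3: {0,1,2,3,4,5,6,7}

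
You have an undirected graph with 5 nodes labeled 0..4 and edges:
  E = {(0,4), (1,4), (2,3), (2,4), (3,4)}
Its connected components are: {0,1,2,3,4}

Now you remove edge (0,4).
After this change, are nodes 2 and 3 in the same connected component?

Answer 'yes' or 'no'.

Answer: yes

Derivation:
Initial components: {0,1,2,3,4}
Removing edge (0,4): it was a bridge — component count 1 -> 2.
New components: {0} {1,2,3,4}
Are 2 and 3 in the same component? yes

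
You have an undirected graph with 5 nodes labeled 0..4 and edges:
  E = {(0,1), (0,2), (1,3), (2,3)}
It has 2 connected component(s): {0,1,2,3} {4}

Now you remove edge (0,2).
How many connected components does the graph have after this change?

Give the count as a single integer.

Initial component count: 2
Remove (0,2): not a bridge. Count unchanged: 2.
  After removal, components: {0,1,2,3} {4}
New component count: 2

Answer: 2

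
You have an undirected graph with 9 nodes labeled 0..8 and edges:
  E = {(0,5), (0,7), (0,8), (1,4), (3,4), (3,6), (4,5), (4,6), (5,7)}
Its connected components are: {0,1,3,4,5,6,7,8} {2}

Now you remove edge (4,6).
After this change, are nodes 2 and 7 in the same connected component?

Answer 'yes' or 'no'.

Answer: no

Derivation:
Initial components: {0,1,3,4,5,6,7,8} {2}
Removing edge (4,6): not a bridge — component count unchanged at 2.
New components: {0,1,3,4,5,6,7,8} {2}
Are 2 and 7 in the same component? no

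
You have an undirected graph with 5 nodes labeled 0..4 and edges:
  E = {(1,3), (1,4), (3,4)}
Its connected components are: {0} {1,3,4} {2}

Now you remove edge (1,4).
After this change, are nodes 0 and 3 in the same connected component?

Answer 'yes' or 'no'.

Initial components: {0} {1,3,4} {2}
Removing edge (1,4): not a bridge — component count unchanged at 3.
New components: {0} {1,3,4} {2}
Are 0 and 3 in the same component? no

Answer: no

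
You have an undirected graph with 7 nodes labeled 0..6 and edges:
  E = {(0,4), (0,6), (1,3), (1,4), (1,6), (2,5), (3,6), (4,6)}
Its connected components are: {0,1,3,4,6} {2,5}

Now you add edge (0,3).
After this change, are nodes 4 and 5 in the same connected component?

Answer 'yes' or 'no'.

Initial components: {0,1,3,4,6} {2,5}
Adding edge (0,3): both already in same component {0,1,3,4,6}. No change.
New components: {0,1,3,4,6} {2,5}
Are 4 and 5 in the same component? no

Answer: no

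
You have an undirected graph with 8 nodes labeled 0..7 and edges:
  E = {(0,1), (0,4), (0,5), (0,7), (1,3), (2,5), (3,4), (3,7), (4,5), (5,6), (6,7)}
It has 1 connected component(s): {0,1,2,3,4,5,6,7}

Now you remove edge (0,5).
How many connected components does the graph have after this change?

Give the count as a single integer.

Initial component count: 1
Remove (0,5): not a bridge. Count unchanged: 1.
  After removal, components: {0,1,2,3,4,5,6,7}
New component count: 1

Answer: 1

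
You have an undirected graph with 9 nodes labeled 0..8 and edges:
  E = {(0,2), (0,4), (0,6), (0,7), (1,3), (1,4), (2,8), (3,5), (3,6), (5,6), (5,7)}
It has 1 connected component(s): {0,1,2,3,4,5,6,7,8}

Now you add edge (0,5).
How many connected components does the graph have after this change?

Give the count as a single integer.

Initial component count: 1
Add (0,5): endpoints already in same component. Count unchanged: 1.
New component count: 1

Answer: 1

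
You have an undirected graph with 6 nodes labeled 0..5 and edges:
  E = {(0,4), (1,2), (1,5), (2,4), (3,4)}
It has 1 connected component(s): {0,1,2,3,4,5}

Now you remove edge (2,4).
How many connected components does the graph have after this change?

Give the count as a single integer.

Answer: 2

Derivation:
Initial component count: 1
Remove (2,4): it was a bridge. Count increases: 1 -> 2.
  After removal, components: {0,3,4} {1,2,5}
New component count: 2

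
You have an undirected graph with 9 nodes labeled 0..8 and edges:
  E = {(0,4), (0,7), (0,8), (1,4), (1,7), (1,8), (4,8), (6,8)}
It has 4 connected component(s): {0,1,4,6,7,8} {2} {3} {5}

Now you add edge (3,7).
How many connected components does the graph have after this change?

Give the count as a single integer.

Answer: 3

Derivation:
Initial component count: 4
Add (3,7): merges two components. Count decreases: 4 -> 3.
New component count: 3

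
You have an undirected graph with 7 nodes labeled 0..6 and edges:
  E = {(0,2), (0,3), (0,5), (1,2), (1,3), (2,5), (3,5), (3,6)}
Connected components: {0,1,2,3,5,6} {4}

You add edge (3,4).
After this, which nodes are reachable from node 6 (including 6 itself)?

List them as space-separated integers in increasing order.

Answer: 0 1 2 3 4 5 6

Derivation:
Before: nodes reachable from 6: {0,1,2,3,5,6}
Adding (3,4): merges 6's component with another. Reachability grows.
After: nodes reachable from 6: {0,1,2,3,4,5,6}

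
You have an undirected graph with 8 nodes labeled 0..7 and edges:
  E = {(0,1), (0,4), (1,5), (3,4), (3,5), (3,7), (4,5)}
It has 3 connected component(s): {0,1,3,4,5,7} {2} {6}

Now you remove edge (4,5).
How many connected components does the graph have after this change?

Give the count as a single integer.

Initial component count: 3
Remove (4,5): not a bridge. Count unchanged: 3.
  After removal, components: {0,1,3,4,5,7} {2} {6}
New component count: 3

Answer: 3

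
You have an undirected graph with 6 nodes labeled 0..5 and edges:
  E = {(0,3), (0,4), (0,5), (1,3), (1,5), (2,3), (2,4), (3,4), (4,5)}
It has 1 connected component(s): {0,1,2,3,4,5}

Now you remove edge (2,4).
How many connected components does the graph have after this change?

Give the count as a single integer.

Answer: 1

Derivation:
Initial component count: 1
Remove (2,4): not a bridge. Count unchanged: 1.
  After removal, components: {0,1,2,3,4,5}
New component count: 1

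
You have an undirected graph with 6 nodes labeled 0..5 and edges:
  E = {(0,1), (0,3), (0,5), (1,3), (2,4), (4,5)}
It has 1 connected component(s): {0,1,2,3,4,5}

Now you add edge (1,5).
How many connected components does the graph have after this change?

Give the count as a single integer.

Initial component count: 1
Add (1,5): endpoints already in same component. Count unchanged: 1.
New component count: 1

Answer: 1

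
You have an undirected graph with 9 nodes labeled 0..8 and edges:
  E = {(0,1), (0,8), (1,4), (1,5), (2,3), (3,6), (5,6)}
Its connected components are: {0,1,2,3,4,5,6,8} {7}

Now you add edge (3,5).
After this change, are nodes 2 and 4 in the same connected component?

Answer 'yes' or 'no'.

Answer: yes

Derivation:
Initial components: {0,1,2,3,4,5,6,8} {7}
Adding edge (3,5): both already in same component {0,1,2,3,4,5,6,8}. No change.
New components: {0,1,2,3,4,5,6,8} {7}
Are 2 and 4 in the same component? yes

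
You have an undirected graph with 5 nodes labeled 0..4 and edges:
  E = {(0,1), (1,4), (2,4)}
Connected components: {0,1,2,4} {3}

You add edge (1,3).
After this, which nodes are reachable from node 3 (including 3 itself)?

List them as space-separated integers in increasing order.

Before: nodes reachable from 3: {3}
Adding (1,3): merges 3's component with another. Reachability grows.
After: nodes reachable from 3: {0,1,2,3,4}

Answer: 0 1 2 3 4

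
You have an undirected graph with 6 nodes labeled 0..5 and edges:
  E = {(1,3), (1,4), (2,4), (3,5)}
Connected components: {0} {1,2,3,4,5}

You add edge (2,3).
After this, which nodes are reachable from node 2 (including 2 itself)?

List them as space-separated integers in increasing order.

Before: nodes reachable from 2: {1,2,3,4,5}
Adding (2,3): both endpoints already in same component. Reachability from 2 unchanged.
After: nodes reachable from 2: {1,2,3,4,5}

Answer: 1 2 3 4 5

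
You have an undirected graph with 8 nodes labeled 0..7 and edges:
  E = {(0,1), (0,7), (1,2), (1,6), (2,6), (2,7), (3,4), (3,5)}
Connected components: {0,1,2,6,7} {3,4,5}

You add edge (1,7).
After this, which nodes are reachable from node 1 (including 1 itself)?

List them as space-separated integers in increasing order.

Answer: 0 1 2 6 7

Derivation:
Before: nodes reachable from 1: {0,1,2,6,7}
Adding (1,7): both endpoints already in same component. Reachability from 1 unchanged.
After: nodes reachable from 1: {0,1,2,6,7}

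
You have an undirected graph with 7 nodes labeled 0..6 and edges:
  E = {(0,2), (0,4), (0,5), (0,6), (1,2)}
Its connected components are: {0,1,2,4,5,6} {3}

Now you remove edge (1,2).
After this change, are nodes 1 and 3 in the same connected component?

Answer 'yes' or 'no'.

Initial components: {0,1,2,4,5,6} {3}
Removing edge (1,2): it was a bridge — component count 2 -> 3.
New components: {0,2,4,5,6} {1} {3}
Are 1 and 3 in the same component? no

Answer: no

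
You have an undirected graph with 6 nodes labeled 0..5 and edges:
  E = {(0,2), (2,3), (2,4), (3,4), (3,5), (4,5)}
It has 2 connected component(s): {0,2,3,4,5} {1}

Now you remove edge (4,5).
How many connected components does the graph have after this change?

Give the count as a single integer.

Initial component count: 2
Remove (4,5): not a bridge. Count unchanged: 2.
  After removal, components: {0,2,3,4,5} {1}
New component count: 2

Answer: 2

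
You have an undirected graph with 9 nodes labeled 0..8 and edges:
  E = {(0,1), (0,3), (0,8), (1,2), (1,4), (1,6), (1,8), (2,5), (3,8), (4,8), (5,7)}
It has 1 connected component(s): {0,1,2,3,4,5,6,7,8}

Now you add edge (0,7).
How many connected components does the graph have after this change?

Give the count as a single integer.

Initial component count: 1
Add (0,7): endpoints already in same component. Count unchanged: 1.
New component count: 1

Answer: 1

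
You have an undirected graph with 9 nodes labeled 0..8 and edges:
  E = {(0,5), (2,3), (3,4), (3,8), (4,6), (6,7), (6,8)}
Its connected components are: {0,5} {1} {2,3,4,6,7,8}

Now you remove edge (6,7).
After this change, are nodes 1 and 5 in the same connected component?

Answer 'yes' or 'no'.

Answer: no

Derivation:
Initial components: {0,5} {1} {2,3,4,6,7,8}
Removing edge (6,7): it was a bridge — component count 3 -> 4.
New components: {0,5} {1} {2,3,4,6,8} {7}
Are 1 and 5 in the same component? no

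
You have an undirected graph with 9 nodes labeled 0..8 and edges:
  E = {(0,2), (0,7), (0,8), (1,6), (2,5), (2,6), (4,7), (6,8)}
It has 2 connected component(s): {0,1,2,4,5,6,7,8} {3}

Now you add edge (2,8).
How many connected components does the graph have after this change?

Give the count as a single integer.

Initial component count: 2
Add (2,8): endpoints already in same component. Count unchanged: 2.
New component count: 2

Answer: 2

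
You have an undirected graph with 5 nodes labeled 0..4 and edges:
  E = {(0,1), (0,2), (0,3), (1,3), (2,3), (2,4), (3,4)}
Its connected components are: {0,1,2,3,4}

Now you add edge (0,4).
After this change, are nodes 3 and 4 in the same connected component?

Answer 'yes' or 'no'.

Initial components: {0,1,2,3,4}
Adding edge (0,4): both already in same component {0,1,2,3,4}. No change.
New components: {0,1,2,3,4}
Are 3 and 4 in the same component? yes

Answer: yes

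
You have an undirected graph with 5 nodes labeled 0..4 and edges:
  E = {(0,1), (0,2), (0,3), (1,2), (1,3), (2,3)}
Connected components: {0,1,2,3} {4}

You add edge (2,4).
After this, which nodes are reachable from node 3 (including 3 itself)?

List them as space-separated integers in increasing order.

Answer: 0 1 2 3 4

Derivation:
Before: nodes reachable from 3: {0,1,2,3}
Adding (2,4): merges 3's component with another. Reachability grows.
After: nodes reachable from 3: {0,1,2,3,4}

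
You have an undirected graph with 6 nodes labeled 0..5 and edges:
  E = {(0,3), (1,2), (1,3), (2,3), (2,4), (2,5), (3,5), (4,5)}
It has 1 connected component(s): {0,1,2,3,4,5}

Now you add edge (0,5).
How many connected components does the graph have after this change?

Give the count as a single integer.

Answer: 1

Derivation:
Initial component count: 1
Add (0,5): endpoints already in same component. Count unchanged: 1.
New component count: 1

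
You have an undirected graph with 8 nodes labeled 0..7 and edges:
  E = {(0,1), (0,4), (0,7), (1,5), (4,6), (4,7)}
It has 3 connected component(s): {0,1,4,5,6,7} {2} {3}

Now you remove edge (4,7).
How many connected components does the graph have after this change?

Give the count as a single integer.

Answer: 3

Derivation:
Initial component count: 3
Remove (4,7): not a bridge. Count unchanged: 3.
  After removal, components: {0,1,4,5,6,7} {2} {3}
New component count: 3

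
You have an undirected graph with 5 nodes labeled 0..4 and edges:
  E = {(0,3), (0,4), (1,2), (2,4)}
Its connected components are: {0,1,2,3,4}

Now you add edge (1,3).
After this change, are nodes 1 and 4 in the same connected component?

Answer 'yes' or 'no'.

Initial components: {0,1,2,3,4}
Adding edge (1,3): both already in same component {0,1,2,3,4}. No change.
New components: {0,1,2,3,4}
Are 1 and 4 in the same component? yes

Answer: yes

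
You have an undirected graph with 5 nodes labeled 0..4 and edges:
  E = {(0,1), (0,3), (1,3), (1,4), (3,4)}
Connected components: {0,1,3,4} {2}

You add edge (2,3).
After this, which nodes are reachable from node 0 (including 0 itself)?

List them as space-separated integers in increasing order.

Before: nodes reachable from 0: {0,1,3,4}
Adding (2,3): merges 0's component with another. Reachability grows.
After: nodes reachable from 0: {0,1,2,3,4}

Answer: 0 1 2 3 4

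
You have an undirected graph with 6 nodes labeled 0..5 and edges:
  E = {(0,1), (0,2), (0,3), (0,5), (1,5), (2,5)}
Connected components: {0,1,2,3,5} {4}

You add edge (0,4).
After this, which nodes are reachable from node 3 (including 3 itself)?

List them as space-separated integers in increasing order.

Answer: 0 1 2 3 4 5

Derivation:
Before: nodes reachable from 3: {0,1,2,3,5}
Adding (0,4): merges 3's component with another. Reachability grows.
After: nodes reachable from 3: {0,1,2,3,4,5}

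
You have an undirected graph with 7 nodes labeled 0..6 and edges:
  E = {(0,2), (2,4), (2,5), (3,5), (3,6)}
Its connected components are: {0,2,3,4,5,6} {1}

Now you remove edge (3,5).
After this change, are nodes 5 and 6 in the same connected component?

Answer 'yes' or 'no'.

Initial components: {0,2,3,4,5,6} {1}
Removing edge (3,5): it was a bridge — component count 2 -> 3.
New components: {0,2,4,5} {1} {3,6}
Are 5 and 6 in the same component? no

Answer: no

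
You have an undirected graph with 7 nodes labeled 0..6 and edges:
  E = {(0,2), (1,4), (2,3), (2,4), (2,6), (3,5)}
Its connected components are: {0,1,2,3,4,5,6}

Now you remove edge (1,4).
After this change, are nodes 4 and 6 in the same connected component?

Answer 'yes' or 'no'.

Initial components: {0,1,2,3,4,5,6}
Removing edge (1,4): it was a bridge — component count 1 -> 2.
New components: {0,2,3,4,5,6} {1}
Are 4 and 6 in the same component? yes

Answer: yes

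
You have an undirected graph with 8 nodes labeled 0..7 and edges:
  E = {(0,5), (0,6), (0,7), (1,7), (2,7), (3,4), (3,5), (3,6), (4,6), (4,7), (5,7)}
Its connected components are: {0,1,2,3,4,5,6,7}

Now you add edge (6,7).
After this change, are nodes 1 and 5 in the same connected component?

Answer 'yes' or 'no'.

Answer: yes

Derivation:
Initial components: {0,1,2,3,4,5,6,7}
Adding edge (6,7): both already in same component {0,1,2,3,4,5,6,7}. No change.
New components: {0,1,2,3,4,5,6,7}
Are 1 and 5 in the same component? yes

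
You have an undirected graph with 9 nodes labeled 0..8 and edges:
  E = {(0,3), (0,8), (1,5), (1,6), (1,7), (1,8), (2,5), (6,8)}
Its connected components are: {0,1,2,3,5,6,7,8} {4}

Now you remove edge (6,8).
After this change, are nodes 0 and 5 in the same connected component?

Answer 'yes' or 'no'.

Answer: yes

Derivation:
Initial components: {0,1,2,3,5,6,7,8} {4}
Removing edge (6,8): not a bridge — component count unchanged at 2.
New components: {0,1,2,3,5,6,7,8} {4}
Are 0 and 5 in the same component? yes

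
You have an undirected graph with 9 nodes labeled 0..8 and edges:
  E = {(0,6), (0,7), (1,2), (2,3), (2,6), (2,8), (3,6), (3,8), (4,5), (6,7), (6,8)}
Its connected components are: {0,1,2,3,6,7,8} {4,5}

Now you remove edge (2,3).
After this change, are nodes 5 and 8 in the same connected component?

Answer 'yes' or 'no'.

Initial components: {0,1,2,3,6,7,8} {4,5}
Removing edge (2,3): not a bridge — component count unchanged at 2.
New components: {0,1,2,3,6,7,8} {4,5}
Are 5 and 8 in the same component? no

Answer: no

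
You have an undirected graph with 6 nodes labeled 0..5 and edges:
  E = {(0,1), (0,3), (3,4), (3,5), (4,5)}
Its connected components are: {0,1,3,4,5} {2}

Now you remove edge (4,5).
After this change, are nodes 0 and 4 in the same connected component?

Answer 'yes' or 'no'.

Initial components: {0,1,3,4,5} {2}
Removing edge (4,5): not a bridge — component count unchanged at 2.
New components: {0,1,3,4,5} {2}
Are 0 and 4 in the same component? yes

Answer: yes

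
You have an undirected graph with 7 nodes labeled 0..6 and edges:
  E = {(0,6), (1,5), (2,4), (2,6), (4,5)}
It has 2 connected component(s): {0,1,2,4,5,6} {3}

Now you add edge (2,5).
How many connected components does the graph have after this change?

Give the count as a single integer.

Answer: 2

Derivation:
Initial component count: 2
Add (2,5): endpoints already in same component. Count unchanged: 2.
New component count: 2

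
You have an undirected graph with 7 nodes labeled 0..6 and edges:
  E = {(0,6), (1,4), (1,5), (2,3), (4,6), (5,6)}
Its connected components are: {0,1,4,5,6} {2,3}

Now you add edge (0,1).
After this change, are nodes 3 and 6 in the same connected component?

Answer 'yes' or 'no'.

Answer: no

Derivation:
Initial components: {0,1,4,5,6} {2,3}
Adding edge (0,1): both already in same component {0,1,4,5,6}. No change.
New components: {0,1,4,5,6} {2,3}
Are 3 and 6 in the same component? no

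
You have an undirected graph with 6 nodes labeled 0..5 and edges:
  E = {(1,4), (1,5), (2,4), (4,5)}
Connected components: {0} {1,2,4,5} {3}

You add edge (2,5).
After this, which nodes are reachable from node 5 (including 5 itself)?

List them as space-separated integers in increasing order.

Answer: 1 2 4 5

Derivation:
Before: nodes reachable from 5: {1,2,4,5}
Adding (2,5): both endpoints already in same component. Reachability from 5 unchanged.
After: nodes reachable from 5: {1,2,4,5}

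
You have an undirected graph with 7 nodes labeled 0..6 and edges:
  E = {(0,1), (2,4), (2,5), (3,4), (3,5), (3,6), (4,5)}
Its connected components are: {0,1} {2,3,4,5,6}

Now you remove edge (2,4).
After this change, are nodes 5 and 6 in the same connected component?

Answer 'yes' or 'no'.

Initial components: {0,1} {2,3,4,5,6}
Removing edge (2,4): not a bridge — component count unchanged at 2.
New components: {0,1} {2,3,4,5,6}
Are 5 and 6 in the same component? yes

Answer: yes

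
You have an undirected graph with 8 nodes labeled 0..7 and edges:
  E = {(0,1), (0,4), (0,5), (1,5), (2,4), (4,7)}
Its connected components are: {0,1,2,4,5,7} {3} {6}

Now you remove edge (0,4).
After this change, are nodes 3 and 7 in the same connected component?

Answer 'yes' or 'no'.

Answer: no

Derivation:
Initial components: {0,1,2,4,5,7} {3} {6}
Removing edge (0,4): it was a bridge — component count 3 -> 4.
New components: {0,1,5} {2,4,7} {3} {6}
Are 3 and 7 in the same component? no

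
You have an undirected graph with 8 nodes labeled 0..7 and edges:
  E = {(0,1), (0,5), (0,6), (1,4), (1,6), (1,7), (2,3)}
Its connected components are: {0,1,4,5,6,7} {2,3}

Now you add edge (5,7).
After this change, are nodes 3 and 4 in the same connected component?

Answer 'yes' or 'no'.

Answer: no

Derivation:
Initial components: {0,1,4,5,6,7} {2,3}
Adding edge (5,7): both already in same component {0,1,4,5,6,7}. No change.
New components: {0,1,4,5,6,7} {2,3}
Are 3 and 4 in the same component? no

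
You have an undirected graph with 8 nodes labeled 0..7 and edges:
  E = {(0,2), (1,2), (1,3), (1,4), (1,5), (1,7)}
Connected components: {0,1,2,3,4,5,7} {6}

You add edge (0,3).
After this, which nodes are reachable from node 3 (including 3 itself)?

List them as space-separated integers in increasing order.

Before: nodes reachable from 3: {0,1,2,3,4,5,7}
Adding (0,3): both endpoints already in same component. Reachability from 3 unchanged.
After: nodes reachable from 3: {0,1,2,3,4,5,7}

Answer: 0 1 2 3 4 5 7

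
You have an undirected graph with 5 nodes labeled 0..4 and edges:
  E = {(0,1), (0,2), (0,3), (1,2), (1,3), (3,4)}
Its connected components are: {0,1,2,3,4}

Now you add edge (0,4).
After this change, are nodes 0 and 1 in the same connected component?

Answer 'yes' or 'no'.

Initial components: {0,1,2,3,4}
Adding edge (0,4): both already in same component {0,1,2,3,4}. No change.
New components: {0,1,2,3,4}
Are 0 and 1 in the same component? yes

Answer: yes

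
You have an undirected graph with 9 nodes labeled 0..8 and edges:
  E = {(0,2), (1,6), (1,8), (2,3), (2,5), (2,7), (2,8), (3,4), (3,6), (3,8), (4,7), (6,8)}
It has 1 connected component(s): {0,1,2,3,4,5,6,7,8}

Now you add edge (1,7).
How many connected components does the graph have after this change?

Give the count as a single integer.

Initial component count: 1
Add (1,7): endpoints already in same component. Count unchanged: 1.
New component count: 1

Answer: 1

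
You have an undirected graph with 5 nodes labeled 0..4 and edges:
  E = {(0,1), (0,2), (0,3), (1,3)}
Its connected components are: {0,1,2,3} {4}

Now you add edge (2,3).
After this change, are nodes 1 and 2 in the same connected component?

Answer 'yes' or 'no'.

Initial components: {0,1,2,3} {4}
Adding edge (2,3): both already in same component {0,1,2,3}. No change.
New components: {0,1,2,3} {4}
Are 1 and 2 in the same component? yes

Answer: yes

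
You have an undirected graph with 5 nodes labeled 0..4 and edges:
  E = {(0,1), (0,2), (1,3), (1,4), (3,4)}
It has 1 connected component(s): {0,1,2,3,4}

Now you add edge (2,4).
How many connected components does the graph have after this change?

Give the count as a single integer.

Answer: 1

Derivation:
Initial component count: 1
Add (2,4): endpoints already in same component. Count unchanged: 1.
New component count: 1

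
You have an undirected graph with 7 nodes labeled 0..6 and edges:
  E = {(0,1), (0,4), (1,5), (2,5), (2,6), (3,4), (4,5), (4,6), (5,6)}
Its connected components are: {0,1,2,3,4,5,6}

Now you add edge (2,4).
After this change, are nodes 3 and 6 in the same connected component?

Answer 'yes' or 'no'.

Answer: yes

Derivation:
Initial components: {0,1,2,3,4,5,6}
Adding edge (2,4): both already in same component {0,1,2,3,4,5,6}. No change.
New components: {0,1,2,3,4,5,6}
Are 3 and 6 in the same component? yes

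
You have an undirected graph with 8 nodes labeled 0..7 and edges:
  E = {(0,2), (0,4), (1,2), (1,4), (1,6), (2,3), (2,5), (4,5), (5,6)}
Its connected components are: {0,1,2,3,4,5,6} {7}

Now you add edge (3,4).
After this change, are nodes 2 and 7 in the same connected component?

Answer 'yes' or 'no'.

Initial components: {0,1,2,3,4,5,6} {7}
Adding edge (3,4): both already in same component {0,1,2,3,4,5,6}. No change.
New components: {0,1,2,3,4,5,6} {7}
Are 2 and 7 in the same component? no

Answer: no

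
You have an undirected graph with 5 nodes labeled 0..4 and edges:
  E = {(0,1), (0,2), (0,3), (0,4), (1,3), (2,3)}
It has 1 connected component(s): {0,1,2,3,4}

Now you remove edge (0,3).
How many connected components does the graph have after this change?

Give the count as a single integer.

Initial component count: 1
Remove (0,3): not a bridge. Count unchanged: 1.
  After removal, components: {0,1,2,3,4}
New component count: 1

Answer: 1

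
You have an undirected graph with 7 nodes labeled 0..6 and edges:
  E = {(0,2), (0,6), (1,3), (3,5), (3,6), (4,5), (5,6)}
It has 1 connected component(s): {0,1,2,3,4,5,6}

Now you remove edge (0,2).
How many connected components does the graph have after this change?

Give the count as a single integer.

Answer: 2

Derivation:
Initial component count: 1
Remove (0,2): it was a bridge. Count increases: 1 -> 2.
  After removal, components: {0,1,3,4,5,6} {2}
New component count: 2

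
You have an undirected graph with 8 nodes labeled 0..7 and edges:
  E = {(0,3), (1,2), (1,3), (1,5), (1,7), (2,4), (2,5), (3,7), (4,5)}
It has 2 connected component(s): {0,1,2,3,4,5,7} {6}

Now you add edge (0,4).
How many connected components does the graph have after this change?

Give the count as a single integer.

Initial component count: 2
Add (0,4): endpoints already in same component. Count unchanged: 2.
New component count: 2

Answer: 2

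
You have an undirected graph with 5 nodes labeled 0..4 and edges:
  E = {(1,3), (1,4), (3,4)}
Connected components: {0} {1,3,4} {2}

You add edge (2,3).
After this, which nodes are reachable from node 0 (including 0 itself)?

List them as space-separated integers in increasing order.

Before: nodes reachable from 0: {0}
Adding (2,3): merges two components, but neither contains 0. Reachability from 0 unchanged.
After: nodes reachable from 0: {0}

Answer: 0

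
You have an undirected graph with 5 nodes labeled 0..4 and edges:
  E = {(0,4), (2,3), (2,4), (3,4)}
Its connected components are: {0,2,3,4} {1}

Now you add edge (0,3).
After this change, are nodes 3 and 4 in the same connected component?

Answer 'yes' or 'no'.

Initial components: {0,2,3,4} {1}
Adding edge (0,3): both already in same component {0,2,3,4}. No change.
New components: {0,2,3,4} {1}
Are 3 and 4 in the same component? yes

Answer: yes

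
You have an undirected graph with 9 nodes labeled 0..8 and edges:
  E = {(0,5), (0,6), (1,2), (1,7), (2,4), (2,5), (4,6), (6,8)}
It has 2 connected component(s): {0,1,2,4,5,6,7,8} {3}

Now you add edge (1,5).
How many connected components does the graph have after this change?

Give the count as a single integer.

Answer: 2

Derivation:
Initial component count: 2
Add (1,5): endpoints already in same component. Count unchanged: 2.
New component count: 2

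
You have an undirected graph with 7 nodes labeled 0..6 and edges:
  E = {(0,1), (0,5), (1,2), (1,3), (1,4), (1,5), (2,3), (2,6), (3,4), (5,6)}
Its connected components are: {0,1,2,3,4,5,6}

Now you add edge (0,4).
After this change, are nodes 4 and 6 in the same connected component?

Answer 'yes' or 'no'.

Initial components: {0,1,2,3,4,5,6}
Adding edge (0,4): both already in same component {0,1,2,3,4,5,6}. No change.
New components: {0,1,2,3,4,5,6}
Are 4 and 6 in the same component? yes

Answer: yes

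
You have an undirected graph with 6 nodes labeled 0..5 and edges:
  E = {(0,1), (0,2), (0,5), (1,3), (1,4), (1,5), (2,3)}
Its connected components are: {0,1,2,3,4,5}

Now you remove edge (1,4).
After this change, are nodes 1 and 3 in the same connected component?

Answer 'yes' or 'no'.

Initial components: {0,1,2,3,4,5}
Removing edge (1,4): it was a bridge — component count 1 -> 2.
New components: {0,1,2,3,5} {4}
Are 1 and 3 in the same component? yes

Answer: yes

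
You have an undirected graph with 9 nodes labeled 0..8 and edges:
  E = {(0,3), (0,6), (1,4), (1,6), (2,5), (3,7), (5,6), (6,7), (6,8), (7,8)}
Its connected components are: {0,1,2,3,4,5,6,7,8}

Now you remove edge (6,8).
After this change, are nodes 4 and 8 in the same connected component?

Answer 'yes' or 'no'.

Initial components: {0,1,2,3,4,5,6,7,8}
Removing edge (6,8): not a bridge — component count unchanged at 1.
New components: {0,1,2,3,4,5,6,7,8}
Are 4 and 8 in the same component? yes

Answer: yes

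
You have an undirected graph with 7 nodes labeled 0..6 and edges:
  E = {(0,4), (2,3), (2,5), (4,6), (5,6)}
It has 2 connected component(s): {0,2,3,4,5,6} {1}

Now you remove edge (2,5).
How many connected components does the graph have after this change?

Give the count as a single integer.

Initial component count: 2
Remove (2,5): it was a bridge. Count increases: 2 -> 3.
  After removal, components: {0,4,5,6} {1} {2,3}
New component count: 3

Answer: 3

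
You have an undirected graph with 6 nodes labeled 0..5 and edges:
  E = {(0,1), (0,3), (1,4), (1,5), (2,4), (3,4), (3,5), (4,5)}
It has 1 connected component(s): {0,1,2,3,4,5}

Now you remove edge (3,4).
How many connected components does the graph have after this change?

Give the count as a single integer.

Initial component count: 1
Remove (3,4): not a bridge. Count unchanged: 1.
  After removal, components: {0,1,2,3,4,5}
New component count: 1

Answer: 1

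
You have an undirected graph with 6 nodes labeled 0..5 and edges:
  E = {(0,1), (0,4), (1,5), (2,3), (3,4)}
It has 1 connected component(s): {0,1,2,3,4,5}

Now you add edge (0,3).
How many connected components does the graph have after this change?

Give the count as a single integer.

Answer: 1

Derivation:
Initial component count: 1
Add (0,3): endpoints already in same component. Count unchanged: 1.
New component count: 1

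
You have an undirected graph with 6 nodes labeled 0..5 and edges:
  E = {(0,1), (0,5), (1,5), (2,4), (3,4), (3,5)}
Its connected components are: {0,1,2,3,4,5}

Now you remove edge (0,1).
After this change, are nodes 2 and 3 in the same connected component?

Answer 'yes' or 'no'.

Answer: yes

Derivation:
Initial components: {0,1,2,3,4,5}
Removing edge (0,1): not a bridge — component count unchanged at 1.
New components: {0,1,2,3,4,5}
Are 2 and 3 in the same component? yes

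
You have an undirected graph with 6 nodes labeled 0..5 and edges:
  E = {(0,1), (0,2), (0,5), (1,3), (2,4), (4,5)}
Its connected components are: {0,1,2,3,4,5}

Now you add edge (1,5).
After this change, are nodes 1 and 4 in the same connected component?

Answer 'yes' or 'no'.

Initial components: {0,1,2,3,4,5}
Adding edge (1,5): both already in same component {0,1,2,3,4,5}. No change.
New components: {0,1,2,3,4,5}
Are 1 and 4 in the same component? yes

Answer: yes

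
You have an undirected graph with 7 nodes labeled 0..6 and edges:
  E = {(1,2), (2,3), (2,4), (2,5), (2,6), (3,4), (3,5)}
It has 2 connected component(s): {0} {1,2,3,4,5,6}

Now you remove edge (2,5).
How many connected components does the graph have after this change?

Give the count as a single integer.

Initial component count: 2
Remove (2,5): not a bridge. Count unchanged: 2.
  After removal, components: {0} {1,2,3,4,5,6}
New component count: 2

Answer: 2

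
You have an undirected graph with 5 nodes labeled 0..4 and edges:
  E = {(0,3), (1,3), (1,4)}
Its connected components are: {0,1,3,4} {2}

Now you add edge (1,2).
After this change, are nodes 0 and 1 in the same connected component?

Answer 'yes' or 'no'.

Initial components: {0,1,3,4} {2}
Adding edge (1,2): merges {0,1,3,4} and {2}.
New components: {0,1,2,3,4}
Are 0 and 1 in the same component? yes

Answer: yes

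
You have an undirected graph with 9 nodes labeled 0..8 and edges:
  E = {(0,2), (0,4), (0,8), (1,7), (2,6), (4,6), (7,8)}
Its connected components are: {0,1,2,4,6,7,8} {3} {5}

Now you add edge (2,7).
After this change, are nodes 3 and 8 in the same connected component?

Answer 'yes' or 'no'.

Answer: no

Derivation:
Initial components: {0,1,2,4,6,7,8} {3} {5}
Adding edge (2,7): both already in same component {0,1,2,4,6,7,8}. No change.
New components: {0,1,2,4,6,7,8} {3} {5}
Are 3 and 8 in the same component? no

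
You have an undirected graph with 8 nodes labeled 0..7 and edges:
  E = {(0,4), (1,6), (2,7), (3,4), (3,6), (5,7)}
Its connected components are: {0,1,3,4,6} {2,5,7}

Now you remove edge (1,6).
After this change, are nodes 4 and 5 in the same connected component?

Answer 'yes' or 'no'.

Initial components: {0,1,3,4,6} {2,5,7}
Removing edge (1,6): it was a bridge — component count 2 -> 3.
New components: {0,3,4,6} {1} {2,5,7}
Are 4 and 5 in the same component? no

Answer: no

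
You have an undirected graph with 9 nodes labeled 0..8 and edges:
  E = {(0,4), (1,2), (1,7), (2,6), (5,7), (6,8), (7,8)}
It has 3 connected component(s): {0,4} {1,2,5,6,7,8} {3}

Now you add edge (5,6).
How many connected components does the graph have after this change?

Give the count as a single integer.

Answer: 3

Derivation:
Initial component count: 3
Add (5,6): endpoints already in same component. Count unchanged: 3.
New component count: 3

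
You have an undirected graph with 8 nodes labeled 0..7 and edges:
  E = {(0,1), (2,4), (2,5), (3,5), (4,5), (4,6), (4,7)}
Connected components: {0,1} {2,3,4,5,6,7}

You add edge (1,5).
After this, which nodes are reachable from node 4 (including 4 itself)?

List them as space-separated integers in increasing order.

Answer: 0 1 2 3 4 5 6 7

Derivation:
Before: nodes reachable from 4: {2,3,4,5,6,7}
Adding (1,5): merges 4's component with another. Reachability grows.
After: nodes reachable from 4: {0,1,2,3,4,5,6,7}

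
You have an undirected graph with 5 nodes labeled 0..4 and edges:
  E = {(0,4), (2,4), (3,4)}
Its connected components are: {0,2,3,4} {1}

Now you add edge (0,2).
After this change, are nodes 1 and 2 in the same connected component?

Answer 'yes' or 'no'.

Initial components: {0,2,3,4} {1}
Adding edge (0,2): both already in same component {0,2,3,4}. No change.
New components: {0,2,3,4} {1}
Are 1 and 2 in the same component? no

Answer: no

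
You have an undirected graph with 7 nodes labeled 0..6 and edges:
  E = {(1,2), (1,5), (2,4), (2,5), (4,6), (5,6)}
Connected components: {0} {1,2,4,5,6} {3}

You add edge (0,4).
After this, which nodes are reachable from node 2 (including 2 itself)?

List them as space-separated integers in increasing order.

Before: nodes reachable from 2: {1,2,4,5,6}
Adding (0,4): merges 2's component with another. Reachability grows.
After: nodes reachable from 2: {0,1,2,4,5,6}

Answer: 0 1 2 4 5 6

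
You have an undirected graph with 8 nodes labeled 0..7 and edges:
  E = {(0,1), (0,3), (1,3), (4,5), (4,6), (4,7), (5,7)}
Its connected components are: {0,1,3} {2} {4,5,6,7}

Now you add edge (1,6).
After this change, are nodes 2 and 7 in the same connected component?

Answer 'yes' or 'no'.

Answer: no

Derivation:
Initial components: {0,1,3} {2} {4,5,6,7}
Adding edge (1,6): merges {0,1,3} and {4,5,6,7}.
New components: {0,1,3,4,5,6,7} {2}
Are 2 and 7 in the same component? no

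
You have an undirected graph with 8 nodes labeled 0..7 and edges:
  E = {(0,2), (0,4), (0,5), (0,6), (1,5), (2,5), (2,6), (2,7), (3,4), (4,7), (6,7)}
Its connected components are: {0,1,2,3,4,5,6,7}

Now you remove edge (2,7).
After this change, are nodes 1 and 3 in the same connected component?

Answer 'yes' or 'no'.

Answer: yes

Derivation:
Initial components: {0,1,2,3,4,5,6,7}
Removing edge (2,7): not a bridge — component count unchanged at 1.
New components: {0,1,2,3,4,5,6,7}
Are 1 and 3 in the same component? yes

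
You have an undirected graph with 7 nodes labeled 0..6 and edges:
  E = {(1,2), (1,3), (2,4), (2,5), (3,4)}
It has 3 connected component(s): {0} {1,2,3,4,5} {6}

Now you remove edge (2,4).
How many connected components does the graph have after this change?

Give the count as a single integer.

Initial component count: 3
Remove (2,4): not a bridge. Count unchanged: 3.
  After removal, components: {0} {1,2,3,4,5} {6}
New component count: 3

Answer: 3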